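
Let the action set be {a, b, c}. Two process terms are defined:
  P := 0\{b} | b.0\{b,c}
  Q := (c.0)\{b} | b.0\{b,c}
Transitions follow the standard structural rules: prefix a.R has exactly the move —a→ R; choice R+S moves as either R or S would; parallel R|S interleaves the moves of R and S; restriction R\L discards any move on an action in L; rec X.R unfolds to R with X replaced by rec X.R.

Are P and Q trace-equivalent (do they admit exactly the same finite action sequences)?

traces(P) ≠ traces(Q) — witness ⟨c⟩

LTS(P): 2 reachable states
  m0 = 0\{b} | b.0\{b,c} has moves -b-> m1
  m1 = 0\{b} | 0\{b,c} has moves deadlocked
LTS(Q): 4 reachable states
  n0 = (c.0)\{b} | b.0\{b,c} has moves -b-> n1, -c-> n2
  n1 = (c.0)\{b} | 0\{b,c} has moves -c-> n3
  n2 = 0\{b} | b.0\{b,c} has moves -b-> n3
  n3 = 0\{b} | 0\{b,c} has moves deadlocked
Executing c from Q (initial set {n0}):
  step 1 (c): {n2}
  Q completes σ.
Executing c from P (initial set {m0}):
  step 1 (c): no successor for P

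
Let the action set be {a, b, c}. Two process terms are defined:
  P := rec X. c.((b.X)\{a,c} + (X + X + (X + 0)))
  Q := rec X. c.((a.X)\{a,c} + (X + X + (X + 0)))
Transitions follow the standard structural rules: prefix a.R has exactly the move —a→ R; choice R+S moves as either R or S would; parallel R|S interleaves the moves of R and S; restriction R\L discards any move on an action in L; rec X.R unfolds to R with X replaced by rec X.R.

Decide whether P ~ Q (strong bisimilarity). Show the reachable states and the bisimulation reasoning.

P ≁ Q

LTS(P): 3 reachable states
  m0 = rec X. c.((b.X)\{a,c} + (X + X + (X + 0))) ⊢ --c--▸ m1
  m1 = (b.(rec X. c.((b.X)\{a,c} + (X + X + (X + 0)))))\{a,c} + ((rec X. c.((b.X)\{a,c} + (X + X + (X + 0)))) + (rec X. c.((b.X)\{a,c} + (X + X + (X + 0)))) + ((rec X. c.((b.X)\{a,c} + (X + X + (X + 0)))) + 0)) ⊢ --b--▸ m2, --c--▸ m1
  m2 = (rec X. c.((b.X)\{a,c} + (X + X + (X + 0))))\{a,c} ⊢ stopped
LTS(Q): 2 reachable states
  n0 = rec X. c.((a.X)\{a,c} + (X + X + (X + 0))) ⊢ --c--▸ n1
  n1 = (a.(rec X. c.((a.X)\{a,c} + (X + X + (X + 0)))))\{a,c} + ((rec X. c.((a.X)\{a,c} + (X + X + (X + 0)))) + (rec X. c.((a.X)\{a,c} + (X + X + (X + 0)))) + ((rec X. c.((a.X)\{a,c} + (X + X + (X + 0)))) + 0)) ⊢ --c--▸ n1
Coarsest stable partition (strong bisimilarity classes):
  B0 = {m0}
  B1 = {m1}
  B2 = {m2}
  B3 = {n0, n1}
m0 ∈ B0, n0 ∈ B3 → different blocks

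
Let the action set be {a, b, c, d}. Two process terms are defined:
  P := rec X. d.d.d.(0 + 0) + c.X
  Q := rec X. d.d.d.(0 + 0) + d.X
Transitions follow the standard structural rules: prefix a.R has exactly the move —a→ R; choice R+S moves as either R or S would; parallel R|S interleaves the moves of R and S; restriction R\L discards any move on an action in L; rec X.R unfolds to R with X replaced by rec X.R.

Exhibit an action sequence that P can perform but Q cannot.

c

LTS(P): 4 reachable states
  m0 = rec X. d.d.d.(0 + 0) + c.X has moves -c-> m0, -d-> m1
  m1 = d.d.(0 + 0) has moves -d-> m2
  m2 = d.(0 + 0) has moves -d-> m3
  m3 = 0 + 0 has moves (no moves)
LTS(Q): 4 reachable states
  n0 = rec X. d.d.d.(0 + 0) + d.X has moves -d-> n0, -d-> n1
  n1 = d.d.(0 + 0) has moves -d-> n2
  n2 = d.(0 + 0) has moves -d-> n3
  n3 = 0 + 0 has moves (no moves)
Executing c from P (initial set {m0}):
  [1] c ⇒ {m0}
  P completes σ.
Executing c from Q (initial set {n0}):
  [1] c ⇒ ∅  — Q cannot continue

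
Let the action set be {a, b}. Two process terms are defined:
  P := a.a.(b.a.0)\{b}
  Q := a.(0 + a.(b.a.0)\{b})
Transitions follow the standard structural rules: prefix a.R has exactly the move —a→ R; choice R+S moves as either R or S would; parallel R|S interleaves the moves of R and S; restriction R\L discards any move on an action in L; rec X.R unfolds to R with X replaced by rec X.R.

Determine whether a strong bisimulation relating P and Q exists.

bisimilar

P's transition system — 3 states:
  p0 = a.a.(b.a.0)\{b} has moves --a--▸ p1
  p1 = a.(b.a.0)\{b} has moves --a--▸ p2
  p2 = (b.a.0)\{b} has moves ∅
Q's transition system — 3 states:
  q0 = a.(0 + a.(b.a.0)\{b}) has moves --a--▸ q1
  q1 = 0 + a.(b.a.0)\{b} has moves --a--▸ q2
  q2 = (b.a.0)\{b} has moves ∅
Partition-refinement fixed point:
  B0 = {p0, q0}
  B1 = {p1, q1}
  B2 = {p2, q2}
p0 ∈ B0, q0 ∈ B0 → same block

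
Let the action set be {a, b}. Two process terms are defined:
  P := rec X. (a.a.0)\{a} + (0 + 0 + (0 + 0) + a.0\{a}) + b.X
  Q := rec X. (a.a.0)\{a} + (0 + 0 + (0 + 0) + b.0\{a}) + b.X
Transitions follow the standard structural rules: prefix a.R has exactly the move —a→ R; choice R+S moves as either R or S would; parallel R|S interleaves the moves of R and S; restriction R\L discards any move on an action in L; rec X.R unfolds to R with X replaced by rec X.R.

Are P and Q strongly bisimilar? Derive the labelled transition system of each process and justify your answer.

Reachable graph of P (2 states):
  m0 = rec X. (a.a.0)\{a} + (0 + 0 + (0 + 0) + a.0\{a}) + b.X → --a--▸ m1, --b--▸ m0
  m1 = 0\{a} → (no moves)
Reachable graph of Q (2 states):
  n0 = rec X. (a.a.0)\{a} + (0 + 0 + (0 + 0) + b.0\{a}) + b.X → --b--▸ n0, --b--▸ n1
  n1 = 0\{a} → (no moves)
Partition-refinement fixed point:
  B0 = {m0}
  B1 = {m1, n1}
  B2 = {n0}
m0 ∈ B0, n0 ∈ B2 → different blocks

not bisimilar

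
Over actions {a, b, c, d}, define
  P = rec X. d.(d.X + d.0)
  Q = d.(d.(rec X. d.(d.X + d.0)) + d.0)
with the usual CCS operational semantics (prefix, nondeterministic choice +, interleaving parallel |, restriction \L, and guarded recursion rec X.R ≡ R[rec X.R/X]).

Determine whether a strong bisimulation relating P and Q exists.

P's transition system — 3 states:
  p0 = rec X. d.(d.X + d.0) → =d=> p1
  p1 = d.(rec X. d.(d.X + d.0)) + d.0 → =d=> p0, =d=> p2
  p2 = 0 → ∅
Q's transition system — 4 states:
  q0 = d.(d.(rec X. d.(d.X + d.0)) + d.0) → =d=> q1
  q1 = d.(rec X. d.(d.X + d.0)) + d.0 → =d=> q2, =d=> q3
  q2 = 0 → ∅
  q3 = rec X. d.(d.X + d.0) → =d=> q1
Bisimilarity quotient blocks:
  B0 = {p0, q0, q3}
  B1 = {p1, q1}
  B2 = {p2, q2}
p0 ∈ B0, q0 ∈ B0 → same block

bisimilar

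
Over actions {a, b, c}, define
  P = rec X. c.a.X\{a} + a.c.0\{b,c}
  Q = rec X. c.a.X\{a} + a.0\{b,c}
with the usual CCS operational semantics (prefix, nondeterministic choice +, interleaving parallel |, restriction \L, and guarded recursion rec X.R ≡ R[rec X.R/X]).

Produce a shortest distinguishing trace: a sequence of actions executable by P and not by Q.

Reachable graph of P (6 states):
  s0 = rec X. c.a.X\{a} + a.c.0\{b,c} :: -a-> s1, -c-> s2
  s1 = c.0\{b,c} :: -c-> s3
  s2 = a.(rec X. c.a.X\{a} + a.c.0\{b,c})\{a} :: -a-> s4
  s3 = 0\{b,c} :: ∅
  s4 = (rec X. c.a.X\{a} + a.c.0\{b,c})\{a} :: -c-> s5
  s5 = (a.(rec X. c.a.X\{a} + a.c.0\{b,c})\{a})\{a} :: ∅
Reachable graph of Q (5 states):
  t0 = rec X. c.a.X\{a} + a.0\{b,c} :: -a-> t1, -c-> t2
  t1 = 0\{b,c} :: ∅
  t2 = a.(rec X. c.a.X\{a} + a.0\{b,c})\{a} :: -a-> t3
  t3 = (rec X. c.a.X\{a} + a.0\{b,c})\{a} :: -c-> t4
  t4 = (a.(rec X. c.a.X\{a} + a.0\{b,c})\{a})\{a} :: ∅
Executing ac from P (initial set {s0}):
  [1] a ⇒ {s1}
  [2] c ⇒ {s3}
  — P admits the full trace.
Executing ac from Q (initial set {t0}):
  [1] a ⇒ {t1}
  [2] c ⇒ no successor for Q

ac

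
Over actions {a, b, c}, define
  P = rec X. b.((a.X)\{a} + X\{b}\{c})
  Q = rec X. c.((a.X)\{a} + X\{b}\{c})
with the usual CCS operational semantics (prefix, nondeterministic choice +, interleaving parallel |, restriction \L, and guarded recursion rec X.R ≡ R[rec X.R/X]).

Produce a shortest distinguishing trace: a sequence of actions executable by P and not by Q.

Reachable graph of P (2 states):
  p0 = rec X. b.((a.X)\{a} + X\{b}\{c}) ⊢ ··b··> p1
  p1 = (a.(rec X. b.((a.X)\{a} + X\{b}\{c})))\{a} + (rec X. b.((a.X)\{a} + X\{b}\{c}))\{b}\{c} ⊢ stopped
Reachable graph of Q (2 states):
  q0 = rec X. c.((a.X)\{a} + X\{b}\{c}) ⊢ ··c··> q1
  q1 = (a.(rec X. c.((a.X)\{a} + X\{b}\{c})))\{a} + (rec X. c.((a.X)\{a} + X\{b}\{c}))\{b}\{c} ⊢ stopped
Trace ⟨b⟩ through P, begin at {p0}:
  [1] b ⇒ {p1}
  ✓ P
Trace ⟨b⟩ through Q, begin at {q0}:
  [1] b ⇒ ∅ (Q stuck)

b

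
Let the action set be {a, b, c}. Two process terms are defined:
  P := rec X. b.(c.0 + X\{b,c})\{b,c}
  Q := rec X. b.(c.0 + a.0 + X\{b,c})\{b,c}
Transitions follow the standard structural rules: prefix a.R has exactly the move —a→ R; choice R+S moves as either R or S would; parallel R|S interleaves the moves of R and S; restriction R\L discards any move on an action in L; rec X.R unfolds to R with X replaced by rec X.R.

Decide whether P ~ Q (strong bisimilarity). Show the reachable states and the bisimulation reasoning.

P ≁ Q

P's transition system — 2 states:
  p0 = rec X. b.(c.0 + X\{b,c})\{b,c} :: ··b··> p1
  p1 = (c.0 + (rec X. b.(c.0 + X\{b,c})\{b,c})\{b,c})\{b,c} :: ∅
Q's transition system — 3 states:
  q0 = rec X. b.(c.0 + a.0 + X\{b,c})\{b,c} :: ··b··> q1
  q1 = (c.0 + a.0 + (rec X. b.(c.0 + a.0 + X\{b,c})\{b,c})\{b,c})\{b,c} :: ··a··> q2
  q2 = 0\{b,c} :: ∅
Coarsest stable partition (strong bisimilarity classes):
  B0 = {p0}
  B1 = {p1, q2}
  B2 = {q0}
  B3 = {q1}
p0 ∈ B0, q0 ∈ B2 → different blocks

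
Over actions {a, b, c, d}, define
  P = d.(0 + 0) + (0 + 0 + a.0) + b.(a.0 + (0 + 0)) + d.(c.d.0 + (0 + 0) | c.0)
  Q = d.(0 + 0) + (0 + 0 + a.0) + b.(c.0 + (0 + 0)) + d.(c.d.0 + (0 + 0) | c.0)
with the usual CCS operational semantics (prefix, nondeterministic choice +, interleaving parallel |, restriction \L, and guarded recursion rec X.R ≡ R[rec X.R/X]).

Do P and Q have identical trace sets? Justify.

traces(P) ≠ traces(Q) — witness ⟨ba⟩

LTS(P): 7 reachable states
  s0 = d.(0 + 0) + (0 + 0 + a.0) + b.(a.0 + (0 + 0)) + d.(c.d.0 + (0 + 0) | c.0) has moves -a-> s1, -b-> s2, -d-> s3, -d-> s4
  s1 = 0 has moves deadlocked
  s2 = a.0 + (0 + 0) has moves -a-> s1
  s3 = 0 + 0 has moves deadlocked
  s4 = c.d.0 + (0 + 0) | c.0 has moves -c-> s5, -c-> s6
  s5 = (0 + 0) | 0 has moves deadlocked
  s6 = d.0 has moves -d-> s1
LTS(Q): 7 reachable states
  t0 = d.(0 + 0) + (0 + 0 + a.0) + b.(c.0 + (0 + 0)) + d.(c.d.0 + (0 + 0) | c.0) has moves -a-> t1, -b-> t2, -d-> t3, -d-> t4
  t1 = 0 has moves deadlocked
  t2 = c.0 + (0 + 0) has moves -c-> t1
  t3 = 0 + 0 has moves deadlocked
  t4 = c.d.0 + (0 + 0) | c.0 has moves -c-> t5, -c-> t6
  t5 = (0 + 0) | 0 has moves deadlocked
  t6 = d.0 has moves -d-> t1
Trace ⟨ba⟩ through P, begin at {s0}:
  [1] b ⇒ {s2}
  [2] a ⇒ {s1}
  P completes σ.
Trace ⟨ba⟩ through Q, begin at {t0}:
  [1] b ⇒ {t2}
  [2] a ⇒ no successor for Q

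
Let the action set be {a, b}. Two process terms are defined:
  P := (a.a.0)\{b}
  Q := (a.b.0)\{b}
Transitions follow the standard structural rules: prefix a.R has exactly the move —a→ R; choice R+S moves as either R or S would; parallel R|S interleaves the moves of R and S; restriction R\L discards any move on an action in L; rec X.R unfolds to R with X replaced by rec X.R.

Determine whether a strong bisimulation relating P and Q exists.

P's transition system — 3 states:
  u0 = (a.a.0)\{b} → --a--▸ u1
  u1 = (a.0)\{b} → --a--▸ u2
  u2 = 0\{b} → ·
Q's transition system — 2 states:
  v0 = (a.b.0)\{b} → --a--▸ v1
  v1 = (b.0)\{b} → ·
Partition-refinement fixed point:
  B0 = {u0}
  B1 = {u1, v0}
  B2 = {u2, v1}
u0 ∈ B0, v0 ∈ B1 → different blocks

not bisimilar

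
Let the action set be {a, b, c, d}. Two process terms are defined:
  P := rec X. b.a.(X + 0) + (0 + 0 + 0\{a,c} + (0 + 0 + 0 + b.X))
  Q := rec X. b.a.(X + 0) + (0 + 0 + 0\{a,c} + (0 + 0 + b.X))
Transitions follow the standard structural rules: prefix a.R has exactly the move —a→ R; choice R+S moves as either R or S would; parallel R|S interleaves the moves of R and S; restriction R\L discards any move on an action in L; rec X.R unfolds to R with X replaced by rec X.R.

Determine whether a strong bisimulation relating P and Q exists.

bisimilar

LTS(P): 3 reachable states
  m0 = rec X. b.a.(X + 0) + (0 + 0 + 0\{a,c} + (0 + 0 + 0 + b.X)) :: ··b··> m0, ··b··> m1
  m1 = a.((rec X. b.a.(X + 0) + (0 + 0 + 0\{a,c} + (0 + 0 + 0 + b.X))) + 0) :: ··a··> m2
  m2 = (rec X. b.a.(X + 0) + (0 + 0 + 0\{a,c} + (0 + 0 + 0 + b.X))) + 0 :: ··b··> m0, ··b··> m1
LTS(Q): 3 reachable states
  n0 = rec X. b.a.(X + 0) + (0 + 0 + 0\{a,c} + (0 + 0 + b.X)) :: ··b··> n0, ··b··> n1
  n1 = a.((rec X. b.a.(X + 0) + (0 + 0 + 0\{a,c} + (0 + 0 + b.X))) + 0) :: ··a··> n2
  n2 = (rec X. b.a.(X + 0) + (0 + 0 + 0\{a,c} + (0 + 0 + b.X))) + 0 :: ··b··> n0, ··b··> n1
Partition-refinement fixed point:
  B0 = {m0, m2, n0, n2}
  B1 = {m1, n1}
m0 ∈ B0, n0 ∈ B0 → same block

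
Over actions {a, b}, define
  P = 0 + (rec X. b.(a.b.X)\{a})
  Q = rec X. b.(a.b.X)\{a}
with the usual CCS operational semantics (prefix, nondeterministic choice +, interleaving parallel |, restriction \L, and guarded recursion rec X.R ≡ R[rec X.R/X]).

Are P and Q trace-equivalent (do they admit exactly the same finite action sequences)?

trace-equivalent

LTS(P): 2 reachable states
  u0 = 0 + (rec X. b.(a.b.X)\{a}) → --b--▸ u1
  u1 = (a.b.(rec X. b.(a.b.X)\{a}))\{a} → ·
LTS(Q): 2 reachable states
  v0 = rec X. b.(a.b.X)\{a} → --b--▸ v1
  v1 = (a.b.(rec X. b.(a.b.X)\{a}))\{a} → ·
Coarsest stable partition (strong bisimilarity classes):
  B0 = {u0, v0}
  B1 = {u1, v1}
u0 ∈ B0, v0 ∈ B0 → same block
Bisimilar ⇒ trace-equivalent.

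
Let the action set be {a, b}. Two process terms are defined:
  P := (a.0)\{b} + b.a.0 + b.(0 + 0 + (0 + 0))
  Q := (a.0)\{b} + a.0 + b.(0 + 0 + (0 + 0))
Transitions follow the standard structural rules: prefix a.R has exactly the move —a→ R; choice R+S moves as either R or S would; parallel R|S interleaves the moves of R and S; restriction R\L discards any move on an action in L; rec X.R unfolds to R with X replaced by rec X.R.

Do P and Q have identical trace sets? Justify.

traces(P) ≠ traces(Q) — witness ⟨ba⟩

P's transition system — 5 states:
  m0 = (a.0)\{b} + b.a.0 + b.(0 + 0 + (0 + 0)) → -a-> m1, -b-> m2, -b-> m3
  m1 = 0\{b} → (no moves)
  m2 = 0 + 0 + (0 + 0) → (no moves)
  m3 = a.0 → -a-> m4
  m4 = 0 → (no moves)
Q's transition system — 4 states:
  n0 = (a.0)\{b} + a.0 + b.(0 + 0 + (0 + 0)) → -a-> n1, -a-> n2, -b-> n3
  n1 = 0 → (no moves)
  n2 = 0\{b} → (no moves)
  n3 = 0 + 0 + (0 + 0) → (no moves)
Executing ba from P (initial set {m0}):
  [1] b ⇒ {m2, m3}
  [2] a ⇒ {m4}
  — P admits the full trace.
Executing ba from Q (initial set {n0}):
  [1] b ⇒ {n3}
  [2] a ⇒ ∅  — Q cannot continue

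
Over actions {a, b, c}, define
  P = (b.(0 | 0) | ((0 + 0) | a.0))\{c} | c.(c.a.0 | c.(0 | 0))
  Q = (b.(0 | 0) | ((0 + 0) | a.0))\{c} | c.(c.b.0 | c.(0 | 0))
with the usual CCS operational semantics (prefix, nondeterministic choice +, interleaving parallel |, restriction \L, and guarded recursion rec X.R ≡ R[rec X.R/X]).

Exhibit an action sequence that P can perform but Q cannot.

Reachable graph of P (28 states):
  m0 = (b.(0 | 0) | ((0 + 0) | a.0))\{c} | c.(c.a.0 | c.(0 | 0)) → ··a··> m1, ··b··> m2, ··c··> m3
  m1 = (b.(0 | 0) | ((0 + 0) | 0))\{c} | c.(c.a.0 | c.(0 | 0)) → ··b··> m4, ··c··> m5
  m2 = (0 | 0 | ((0 + 0) | a.0))\{c} | c.(c.a.0 | c.(0 | 0)) → ··a··> m4, ··c··> m6
  m3 = (b.(0 | 0) | ((0 + 0) | a.0))\{c} | (c.a.0 | c.(0 | 0)) → ··a··> m5, ··b··> m6, ··c··> m7, ··c··> m8
  m4 = (0 | 0 | ((0 + 0) | 0))\{c} | c.(c.a.0 | c.(0 | 0)) → ··c··> m9
  m5 = (b.(0 | 0) | ((0 + 0) | 0))\{c} | (c.a.0 | c.(0 | 0)) → ··b··> m9, ··c··> m10, ··c··> m11
  m6 = (0 | 0 | ((0 + 0) | a.0))\{c} | (c.a.0 | c.(0 | 0)) → ··a··> m9, ··c··> m12, ··c··> m13
  m7 = (b.(0 | 0) | ((0 + 0) | a.0))\{c} | (a.0 | c.(0 | 0)) → ··a··> m10, ··a··> m14, ··b··> m12, ··c··> m15
  m8 = (b.(0 | 0) | ((0 + 0) | a.0))\{c} | (c.a.0 | (0 | 0)) → ··a··> m11, ··b··> m13, ··c··> m15
  m9 = (0 | 0 | ((0 + 0) | 0))\{c} | (c.a.0 | c.(0 | 0)) → ··c··> m16, ··c··> m17
  m10 = (b.(0 | 0) | ((0 + 0) | 0))\{c} | (a.0 | c.(0 | 0)) → ··a··> m18, ··b··> m16, ··c··> m19
  m11 = (b.(0 | 0) | ((0 + 0) | 0))\{c} | (c.a.0 | (0 | 0)) → ··b··> m17, ··c··> m19
  m12 = (0 | 0 | ((0 + 0) | a.0))\{c} | (a.0 | c.(0 | 0)) → ··a··> m16, ··a··> m20, ··c··> m21
  m13 = (0 | 0 | ((0 + 0) | a.0))\{c} | (c.a.0 | (0 | 0)) → ··a··> m17, ··c··> m21
  m14 = (b.(0 | 0) | ((0 + 0) | a.0))\{c} | (0 | c.(0 | 0)) → ··a··> m18, ··b··> m20, ··c··> m22
  m15 = (b.(0 | 0) | ((0 + 0) | a.0))\{c} | (a.0 | (0 | 0)) → ··a··> m19, ··a··> m22, ··b··> m21
  m16 = (0 | 0 | ((0 + 0) | 0))\{c} | (a.0 | c.(0 | 0)) → ··a··> m23, ··c··> m24
  m17 = (0 | 0 | ((0 + 0) | 0))\{c} | (c.a.0 | (0 | 0)) → ··c··> m24
  m18 = (b.(0 | 0) | ((0 + 0) | 0))\{c} | (0 | c.(0 | 0)) → ··b··> m23, ··c··> m25
  m19 = (b.(0 | 0) | ((0 + 0) | 0))\{c} | (a.0 | (0 | 0)) → ··a··> m25, ··b··> m24
  m20 = (0 | 0 | ((0 + 0) | a.0))\{c} | (0 | c.(0 | 0)) → ··a··> m23, ··c··> m26
  m21 = (0 | 0 | ((0 + 0) | a.0))\{c} | (a.0 | (0 | 0)) → ··a··> m24, ··a··> m26
  m22 = (b.(0 | 0) | ((0 + 0) | a.0))\{c} | (0 | (0 | 0)) → ··a··> m25, ··b··> m26
  m23 = (0 | 0 | ((0 + 0) | 0))\{c} | (0 | c.(0 | 0)) → ··c··> m27
  m24 = (0 | 0 | ((0 + 0) | 0))\{c} | (a.0 | (0 | 0)) → ··a··> m27
  m25 = (b.(0 | 0) | ((0 + 0) | 0))\{c} | (0 | (0 | 0)) → ··b··> m27
  m26 = (0 | 0 | ((0 + 0) | a.0))\{c} | (0 | (0 | 0)) → ··a··> m27
  m27 = (0 | 0 | ((0 + 0) | 0))\{c} | (0 | (0 | 0)) → ·
Reachable graph of Q (28 states):
  n0 = (b.(0 | 0) | ((0 + 0) | a.0))\{c} | c.(c.b.0 | c.(0 | 0)) → ··a··> n1, ··b··> n2, ··c··> n3
  n1 = (b.(0 | 0) | ((0 + 0) | 0))\{c} | c.(c.b.0 | c.(0 | 0)) → ··b··> n4, ··c··> n5
  n2 = (0 | 0 | ((0 + 0) | a.0))\{c} | c.(c.b.0 | c.(0 | 0)) → ··a··> n4, ··c··> n6
  n3 = (b.(0 | 0) | ((0 + 0) | a.0))\{c} | (c.b.0 | c.(0 | 0)) → ··a··> n5, ··b··> n6, ··c··> n7, ··c··> n8
  n4 = (0 | 0 | ((0 + 0) | 0))\{c} | c.(c.b.0 | c.(0 | 0)) → ··c··> n9
  n5 = (b.(0 | 0) | ((0 + 0) | 0))\{c} | (c.b.0 | c.(0 | 0)) → ··b··> n9, ··c··> n10, ··c··> n11
  n6 = (0 | 0 | ((0 + 0) | a.0))\{c} | (c.b.0 | c.(0 | 0)) → ··a··> n9, ··c··> n12, ··c··> n13
  n7 = (b.(0 | 0) | ((0 + 0) | a.0))\{c} | (b.0 | c.(0 | 0)) → ··a··> n10, ··b··> n12, ··b··> n14, ··c··> n15
  n8 = (b.(0 | 0) | ((0 + 0) | a.0))\{c} | (c.b.0 | (0 | 0)) → ··a··> n11, ··b··> n13, ··c··> n15
  n9 = (0 | 0 | ((0 + 0) | 0))\{c} | (c.b.0 | c.(0 | 0)) → ··c··> n16, ··c··> n17
  n10 = (b.(0 | 0) | ((0 + 0) | 0))\{c} | (b.0 | c.(0 | 0)) → ··b··> n16, ··b··> n18, ··c··> n19
  n11 = (b.(0 | 0) | ((0 + 0) | 0))\{c} | (c.b.0 | (0 | 0)) → ··b··> n17, ··c··> n19
  n12 = (0 | 0 | ((0 + 0) | a.0))\{c} | (b.0 | c.(0 | 0)) → ··a··> n16, ··b··> n20, ··c··> n21
  n13 = (0 | 0 | ((0 + 0) | a.0))\{c} | (c.b.0 | (0 | 0)) → ··a··> n17, ··c··> n21
  n14 = (b.(0 | 0) | ((0 + 0) | a.0))\{c} | (0 | c.(0 | 0)) → ··a··> n18, ··b··> n20, ··c··> n22
  n15 = (b.(0 | 0) | ((0 + 0) | a.0))\{c} | (b.0 | (0 | 0)) → ··a··> n19, ··b··> n21, ··b··> n22
  n16 = (0 | 0 | ((0 + 0) | 0))\{c} | (b.0 | c.(0 | 0)) → ··b··> n23, ··c··> n24
  n17 = (0 | 0 | ((0 + 0) | 0))\{c} | (c.b.0 | (0 | 0)) → ··c··> n24
  n18 = (b.(0 | 0) | ((0 + 0) | 0))\{c} | (0 | c.(0 | 0)) → ··b··> n23, ··c··> n25
  n19 = (b.(0 | 0) | ((0 + 0) | 0))\{c} | (b.0 | (0 | 0)) → ··b··> n24, ··b··> n25
  n20 = (0 | 0 | ((0 + 0) | a.0))\{c} | (0 | c.(0 | 0)) → ··a··> n23, ··c··> n26
  n21 = (0 | 0 | ((0 + 0) | a.0))\{c} | (b.0 | (0 | 0)) → ··a··> n24, ··b··> n26
  n22 = (b.(0 | 0) | ((0 + 0) | a.0))\{c} | (0 | (0 | 0)) → ··a··> n25, ··b··> n26
  n23 = (0 | 0 | ((0 + 0) | 0))\{c} | (0 | c.(0 | 0)) → ··c··> n27
  n24 = (0 | 0 | ((0 + 0) | 0))\{c} | (b.0 | (0 | 0)) → ··b··> n27
  n25 = (b.(0 | 0) | ((0 + 0) | 0))\{c} | (0 | (0 | 0)) → ··b··> n27
  n26 = (0 | 0 | ((0 + 0) | a.0))\{c} | (0 | (0 | 0)) → ··a··> n27
  n27 = (0 | 0 | ((0 + 0) | 0))\{c} | (0 | (0 | 0)) → ·
Run σ = ⟨acca⟩ on P: start {m0}
  [1] a ⇒ {m1}
  [2] c ⇒ {m5}
  [3] c ⇒ {m10, m11}
  [4] a ⇒ {m18}
  ✓ P
Run σ = ⟨acca⟩ on Q: start {n0}
  [1] a ⇒ {n1}
  [2] c ⇒ {n5}
  [3] c ⇒ {n10, n11}
  [4] a ⇒ ∅ (Q stuck)

acca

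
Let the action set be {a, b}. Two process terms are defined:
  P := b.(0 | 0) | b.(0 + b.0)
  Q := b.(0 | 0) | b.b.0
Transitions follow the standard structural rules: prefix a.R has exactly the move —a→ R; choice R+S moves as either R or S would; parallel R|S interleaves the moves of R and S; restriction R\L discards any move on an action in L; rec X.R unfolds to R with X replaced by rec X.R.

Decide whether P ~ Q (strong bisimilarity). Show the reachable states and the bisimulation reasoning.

bisimilar

Reachable graph of P (6 states):
  m0 = b.(0 | 0) | b.(0 + b.0) ⊢ —b→ m1, —b→ m2
  m1 = 0 | 0 | b.(0 + b.0) ⊢ —b→ m3
  m2 = b.(0 | 0) | (0 + b.0) ⊢ —b→ m3, —b→ m4
  m3 = 0 | 0 | (0 + b.0) ⊢ —b→ m5
  m4 = b.(0 | 0) | 0 ⊢ —b→ m5
  m5 = 0 | 0 | 0 ⊢ (no moves)
Reachable graph of Q (6 states):
  n0 = b.(0 | 0) | b.b.0 ⊢ —b→ n1, —b→ n2
  n1 = 0 | 0 | b.b.0 ⊢ —b→ n3
  n2 = b.(0 | 0) | b.0 ⊢ —b→ n3, —b→ n4
  n3 = 0 | 0 | b.0 ⊢ —b→ n5
  n4 = b.(0 | 0) | 0 ⊢ —b→ n5
  n5 = 0 | 0 | 0 ⊢ (no moves)
Bisimilarity quotient blocks:
  B0 = {m0, n0}
  B1 = {m1, m2, n1, n2}
  B2 = {m3, m4, n3, n4}
  B3 = {m5, n5}
m0 ∈ B0, n0 ∈ B0 → same block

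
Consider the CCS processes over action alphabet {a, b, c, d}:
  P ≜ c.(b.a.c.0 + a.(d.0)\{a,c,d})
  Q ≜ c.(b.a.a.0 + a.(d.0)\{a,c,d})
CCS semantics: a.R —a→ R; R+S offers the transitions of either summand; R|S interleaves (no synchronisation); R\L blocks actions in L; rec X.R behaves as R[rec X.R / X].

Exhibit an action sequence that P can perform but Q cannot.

cbac

Reachable graph of P (6 states):
  p0 = c.(b.a.c.0 + a.(d.0)\{a,c,d}) | —c→ p1
  p1 = b.a.c.0 + a.(d.0)\{a,c,d} | —a→ p2, —b→ p3
  p2 = (d.0)\{a,c,d} | deadlocked
  p3 = a.c.0 | —a→ p4
  p4 = c.0 | —c→ p5
  p5 = 0 | deadlocked
Reachable graph of Q (6 states):
  q0 = c.(b.a.a.0 + a.(d.0)\{a,c,d}) | —c→ q1
  q1 = b.a.a.0 + a.(d.0)\{a,c,d} | —a→ q2, —b→ q3
  q2 = (d.0)\{a,c,d} | deadlocked
  q3 = a.a.0 | —a→ q4
  q4 = a.0 | —a→ q5
  q5 = 0 | deadlocked
Trace ⟨cbac⟩ through P, begin at {p0}:
  after c @ step 1: {p1}
  after b @ step 2: {p3}
  after a @ step 3: {p4}
  after c @ step 4: {p5}
  — P admits the full trace.
Trace ⟨cbac⟩ through Q, begin at {q0}:
  after c @ step 1: {q1}
  after b @ step 2: {q3}
  after a @ step 3: {q4}
  after c @ step 4: ∅  — Q cannot continue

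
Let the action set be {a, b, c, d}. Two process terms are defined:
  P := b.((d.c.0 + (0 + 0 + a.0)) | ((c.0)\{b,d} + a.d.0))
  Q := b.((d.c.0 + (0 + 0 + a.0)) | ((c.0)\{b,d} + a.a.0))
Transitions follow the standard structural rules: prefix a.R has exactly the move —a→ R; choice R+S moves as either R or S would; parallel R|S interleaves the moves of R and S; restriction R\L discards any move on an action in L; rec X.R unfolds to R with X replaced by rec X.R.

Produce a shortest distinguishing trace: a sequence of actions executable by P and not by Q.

P's transition system — 13 states:
  m0 = b.((d.c.0 + (0 + 0 + a.0)) | ((c.0)\{b,d} + a.d.0)) ⊢ -b-> m1
  m1 = (d.c.0 + (0 + 0 + a.0)) | ((c.0)\{b,d} + a.d.0) ⊢ -a-> m2, -a-> m3, -c-> m4, -d-> m5
  m2 = (d.c.0 + (0 + 0 + a.0)) | d.0 ⊢ -a-> m6, -d-> m7, -d-> m8
  m3 = 0 | ((c.0)\{b,d} + a.d.0) ⊢ -a-> m6, -c-> m9
  m4 = (d.c.0 + (0 + 0 + a.0)) | 0\{b,d} ⊢ -a-> m9, -d-> m10
  m5 = c.0 | ((c.0)\{b,d} + a.d.0) ⊢ -a-> m8, -c-> m10, -c-> m3
  m6 = 0 | d.0 ⊢ -d-> m11
  m7 = (d.c.0 + (0 + 0 + a.0)) | 0 ⊢ -a-> m11, -d-> m12
  m8 = c.0 | d.0 ⊢ -c-> m6, -d-> m12
  m9 = 0 | 0\{b,d} ⊢ ·
  m10 = c.0 | 0\{b,d} ⊢ -c-> m9
  m11 = 0 | 0 ⊢ ·
  m12 = c.0 | 0 ⊢ -c-> m11
Q's transition system — 13 states:
  n0 = b.((d.c.0 + (0 + 0 + a.0)) | ((c.0)\{b,d} + a.a.0)) ⊢ -b-> n1
  n1 = (d.c.0 + (0 + 0 + a.0)) | ((c.0)\{b,d} + a.a.0) ⊢ -a-> n2, -a-> n3, -c-> n4, -d-> n5
  n2 = (d.c.0 + (0 + 0 + a.0)) | a.0 ⊢ -a-> n6, -a-> n7, -d-> n8
  n3 = 0 | ((c.0)\{b,d} + a.a.0) ⊢ -a-> n7, -c-> n9
  n4 = (d.c.0 + (0 + 0 + a.0)) | 0\{b,d} ⊢ -a-> n9, -d-> n10
  n5 = c.0 | ((c.0)\{b,d} + a.a.0) ⊢ -a-> n8, -c-> n10, -c-> n3
  n6 = (d.c.0 + (0 + 0 + a.0)) | 0 ⊢ -a-> n11, -d-> n12
  n7 = 0 | a.0 ⊢ -a-> n11
  n8 = c.0 | a.0 ⊢ -a-> n12, -c-> n7
  n9 = 0 | 0\{b,d} ⊢ ·
  n10 = c.0 | 0\{b,d} ⊢ -c-> n9
  n11 = 0 | 0 ⊢ ·
  n12 = c.0 | 0 ⊢ -c-> n11
Trace ⟨badd⟩ through P, begin at {m0}:
  step 1 (b): {m1}
  step 2 (a): {m2, m3}
  step 3 (d): {m7, m8}
  step 4 (d): {m12}
  P completes σ.
Trace ⟨badd⟩ through Q, begin at {n0}:
  step 1 (b): {n1}
  step 2 (a): {n2, n3}
  step 3 (d): {n8}
  step 4 (d): ∅  — Q cannot continue

badd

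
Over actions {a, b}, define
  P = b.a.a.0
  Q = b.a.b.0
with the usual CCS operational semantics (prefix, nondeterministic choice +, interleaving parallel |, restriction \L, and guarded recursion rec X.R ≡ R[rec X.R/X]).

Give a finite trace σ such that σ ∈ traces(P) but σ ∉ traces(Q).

baa

LTS(P): 4 reachable states
  m0 = b.a.a.0 :: —b→ m1
  m1 = a.a.0 :: —a→ m2
  m2 = a.0 :: —a→ m3
  m3 = 0 :: stopped
LTS(Q): 4 reachable states
  n0 = b.a.b.0 :: —b→ n1
  n1 = a.b.0 :: —a→ n2
  n2 = b.0 :: —b→ n3
  n3 = 0 :: stopped
Trace ⟨baa⟩ through P, begin at {m0}:
  [1] b ⇒ {m1}
  [2] a ⇒ {m2}
  [3] a ⇒ {m3}
  P completes σ.
Trace ⟨baa⟩ through Q, begin at {n0}:
  [1] b ⇒ {n1}
  [2] a ⇒ {n2}
  [3] a ⇒ no successor for Q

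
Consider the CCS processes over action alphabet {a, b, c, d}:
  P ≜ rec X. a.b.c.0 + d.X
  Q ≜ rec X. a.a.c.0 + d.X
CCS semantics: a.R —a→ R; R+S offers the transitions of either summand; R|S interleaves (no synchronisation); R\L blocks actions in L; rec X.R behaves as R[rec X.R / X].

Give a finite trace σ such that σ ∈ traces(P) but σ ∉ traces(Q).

ab

P's transition system — 4 states:
  s0 = rec X. a.b.c.0 + d.X → --a--▸ s1, --d--▸ s0
  s1 = b.c.0 → --b--▸ s2
  s2 = c.0 → --c--▸ s3
  s3 = 0 → ·
Q's transition system — 4 states:
  t0 = rec X. a.a.c.0 + d.X → --a--▸ t1, --d--▸ t0
  t1 = a.c.0 → --a--▸ t2
  t2 = c.0 → --c--▸ t3
  t3 = 0 → ·
Run σ = ⟨ab⟩ on P: start {s0}
  [1] a ⇒ {s1}
  [2] b ⇒ {s2}
  P completes σ.
Run σ = ⟨ab⟩ on Q: start {t0}
  [1] a ⇒ {t1}
  [2] b ⇒ no successor for Q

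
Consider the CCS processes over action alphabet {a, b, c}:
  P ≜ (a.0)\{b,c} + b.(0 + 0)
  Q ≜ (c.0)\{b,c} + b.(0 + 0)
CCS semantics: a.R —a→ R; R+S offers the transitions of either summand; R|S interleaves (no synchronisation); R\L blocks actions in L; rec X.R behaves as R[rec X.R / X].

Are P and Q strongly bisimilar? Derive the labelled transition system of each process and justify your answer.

not bisimilar

LTS(P): 3 reachable states
  s0 = (a.0)\{b,c} + b.(0 + 0) | =a=> s1, =b=> s2
  s1 = 0\{b,c} | (no moves)
  s2 = 0 + 0 | (no moves)
LTS(Q): 2 reachable states
  t0 = (c.0)\{b,c} + b.(0 + 0) | =b=> t1
  t1 = 0 + 0 | (no moves)
Bisimilarity quotient blocks:
  B0 = {s0}
  B1 = {s1, s2, t1}
  B2 = {t0}
s0 ∈ B0, t0 ∈ B2 → different blocks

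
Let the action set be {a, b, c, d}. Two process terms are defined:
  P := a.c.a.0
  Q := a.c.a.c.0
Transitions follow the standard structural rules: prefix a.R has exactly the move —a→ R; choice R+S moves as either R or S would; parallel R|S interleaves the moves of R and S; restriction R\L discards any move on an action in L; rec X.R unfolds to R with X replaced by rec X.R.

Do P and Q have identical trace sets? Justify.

LTS(P): 4 reachable states
  s0 = a.c.a.0 :: =a=> s1
  s1 = c.a.0 :: =c=> s2
  s2 = a.0 :: =a=> s3
  s3 = 0 :: ·
LTS(Q): 5 reachable states
  t0 = a.c.a.c.0 :: =a=> t1
  t1 = c.a.c.0 :: =c=> t2
  t2 = a.c.0 :: =a=> t3
  t3 = c.0 :: =c=> t4
  t4 = 0 :: ·
Executing acac from Q (initial set {t0}):
  after a @ step 1: {t1}
  after c @ step 2: {t2}
  after a @ step 3: {t3}
  after c @ step 4: {t4}
  — Q admits the full trace.
Executing acac from P (initial set {s0}):
  after a @ step 1: {s1}
  after c @ step 2: {s2}
  after a @ step 3: {s3}
  after c @ step 4: ∅ (P stuck)

NO — witness ⟨acac⟩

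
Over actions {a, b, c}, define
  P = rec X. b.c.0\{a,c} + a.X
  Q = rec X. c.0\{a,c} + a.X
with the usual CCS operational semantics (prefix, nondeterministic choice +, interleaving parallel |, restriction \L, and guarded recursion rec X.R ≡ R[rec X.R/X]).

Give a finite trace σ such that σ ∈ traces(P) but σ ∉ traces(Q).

b

LTS(P): 3 reachable states
  s0 = rec X. b.c.0\{a,c} + a.X → =a=> s0, =b=> s1
  s1 = c.0\{a,c} → =c=> s2
  s2 = 0\{a,c} → ∅
LTS(Q): 2 reachable states
  t0 = rec X. c.0\{a,c} + a.X → =a=> t0, =c=> t1
  t1 = 0\{a,c} → ∅
Run σ = ⟨b⟩ on P: start {s0}
  [1] b ⇒ {s1}
  ✓ P
Run σ = ⟨b⟩ on Q: start {t0}
  [1] b ⇒ no successor for Q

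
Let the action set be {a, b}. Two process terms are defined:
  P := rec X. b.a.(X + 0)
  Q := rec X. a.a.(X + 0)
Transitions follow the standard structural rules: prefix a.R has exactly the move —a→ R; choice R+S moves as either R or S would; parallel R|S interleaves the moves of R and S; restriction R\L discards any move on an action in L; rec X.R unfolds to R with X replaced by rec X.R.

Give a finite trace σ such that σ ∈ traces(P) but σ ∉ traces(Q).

b

P's transition system — 3 states:
  s0 = rec X. b.a.(X + 0) has moves -b-> s1
  s1 = a.((rec X. b.a.(X + 0)) + 0) has moves -a-> s2
  s2 = (rec X. b.a.(X + 0)) + 0 has moves -b-> s1
Q's transition system — 3 states:
  t0 = rec X. a.a.(X + 0) has moves -a-> t1
  t1 = a.((rec X. a.a.(X + 0)) + 0) has moves -a-> t2
  t2 = (rec X. a.a.(X + 0)) + 0 has moves -a-> t1
Trace ⟨b⟩ through P, begin at {s0}:
  [1] b ⇒ {s1}
  ✓ P
Trace ⟨b⟩ through Q, begin at {t0}:
  [1] b ⇒ ∅  — Q cannot continue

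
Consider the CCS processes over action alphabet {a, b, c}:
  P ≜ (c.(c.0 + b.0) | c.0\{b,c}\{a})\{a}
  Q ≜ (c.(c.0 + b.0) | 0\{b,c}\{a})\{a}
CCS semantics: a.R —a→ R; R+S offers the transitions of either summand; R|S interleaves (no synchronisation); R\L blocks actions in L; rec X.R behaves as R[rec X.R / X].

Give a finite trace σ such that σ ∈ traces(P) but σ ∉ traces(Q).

LTS(P): 6 reachable states
  u0 = (c.(c.0 + b.0) | c.0\{b,c}\{a})\{a} ⊢ -c-> u1, -c-> u2
  u1 = ((c.0 + b.0) | c.0\{b,c}\{a})\{a} ⊢ -b-> u3, -c-> u3, -c-> u4
  u2 = (c.(c.0 + b.0) | 0\{b,c}\{a})\{a} ⊢ -c-> u4
  u3 = (0 | c.0\{b,c}\{a})\{a} ⊢ -c-> u5
  u4 = ((c.0 + b.0) | 0\{b,c}\{a})\{a} ⊢ -b-> u5, -c-> u5
  u5 = (0 | 0\{b,c}\{a})\{a} ⊢ ∅
LTS(Q): 3 reachable states
  v0 = (c.(c.0 + b.0) | 0\{b,c}\{a})\{a} ⊢ -c-> v1
  v1 = ((c.0 + b.0) | 0\{b,c}\{a})\{a} ⊢ -b-> v2, -c-> v2
  v2 = (0 | 0\{b,c}\{a})\{a} ⊢ ∅
Executing ccb from P (initial set {u0}):
  [1] c ⇒ {u1, u2}
  [2] c ⇒ {u3, u4}
  [3] b ⇒ {u5}
  ✓ P
Executing ccb from Q (initial set {v0}):
  [1] c ⇒ {v1}
  [2] c ⇒ {v2}
  [3] b ⇒ no successor for Q

ccb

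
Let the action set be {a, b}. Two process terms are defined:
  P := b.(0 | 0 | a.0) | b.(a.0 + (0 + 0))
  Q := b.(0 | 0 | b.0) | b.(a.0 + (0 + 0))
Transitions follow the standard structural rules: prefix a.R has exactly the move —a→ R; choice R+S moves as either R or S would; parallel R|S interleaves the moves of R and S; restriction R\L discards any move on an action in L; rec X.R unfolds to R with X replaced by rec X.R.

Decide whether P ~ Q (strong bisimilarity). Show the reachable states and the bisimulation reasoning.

P's transition system — 9 states:
  m0 = b.(0 | 0 | a.0) | b.(a.0 + (0 + 0)) → --b--▸ m1, --b--▸ m2
  m1 = 0 | 0 | a.0 | b.(a.0 + (0 + 0)) → --a--▸ m3, --b--▸ m4
  m2 = b.(0 | 0 | a.0) | (a.0 + (0 + 0)) → --a--▸ m5, --b--▸ m4
  m3 = 0 | 0 | 0 | b.(a.0 + (0 + 0)) → --b--▸ m6
  m4 = 0 | 0 | a.0 | (a.0 + (0 + 0)) → --a--▸ m6, --a--▸ m7
  m5 = b.(0 | 0 | a.0) | 0 → --b--▸ m7
  m6 = 0 | 0 | 0 | (a.0 + (0 + 0)) → --a--▸ m8
  m7 = 0 | 0 | a.0 | 0 → --a--▸ m8
  m8 = 0 | 0 | 0 | 0 → deadlocked
Q's transition system — 9 states:
  n0 = b.(0 | 0 | b.0) | b.(a.0 + (0 + 0)) → --b--▸ n1, --b--▸ n2
  n1 = 0 | 0 | b.0 | b.(a.0 + (0 + 0)) → --b--▸ n3, --b--▸ n4
  n2 = b.(0 | 0 | b.0) | (a.0 + (0 + 0)) → --a--▸ n5, --b--▸ n4
  n3 = 0 | 0 | 0 | b.(a.0 + (0 + 0)) → --b--▸ n6
  n4 = 0 | 0 | b.0 | (a.0 + (0 + 0)) → --a--▸ n7, --b--▸ n6
  n5 = b.(0 | 0 | b.0) | 0 → --b--▸ n7
  n6 = 0 | 0 | 0 | (a.0 + (0 + 0)) → --a--▸ n8
  n7 = 0 | 0 | b.0 | 0 → --b--▸ n8
  n8 = 0 | 0 | 0 | 0 → deadlocked
Partition-refinement fixed point:
  B0 = {m0}
  B1 = {m1, m2}
  B2 = {m4}
  B3 = {m6, m7, n6}
  B4 = {m8, n8}
  B5 = {m3, m5, n3}
  B6 = {n0}
  B7 = {n1}
  B8 = {n4}
  B9 = {n7}
  B10 = {n2}
  B11 = {n5}
m0 ∈ B0, n0 ∈ B6 → different blocks

NO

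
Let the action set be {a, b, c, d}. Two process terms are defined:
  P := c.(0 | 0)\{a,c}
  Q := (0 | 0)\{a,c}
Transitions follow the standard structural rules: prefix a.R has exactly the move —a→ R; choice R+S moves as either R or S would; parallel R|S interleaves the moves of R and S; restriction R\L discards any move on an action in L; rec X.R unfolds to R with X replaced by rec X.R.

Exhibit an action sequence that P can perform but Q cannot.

c

LTS(P): 2 reachable states
  p0 = c.(0 | 0)\{a,c} → ··c··> p1
  p1 = (0 | 0)\{a,c} → ∅
LTS(Q): 1 reachable states
  q0 = (0 | 0)\{a,c} → ∅
Executing c from P (initial set {p0}):
  [1] c ⇒ {p1}
  — P admits the full trace.
Executing c from Q (initial set {q0}):
  [1] c ⇒ ∅  — Q cannot continue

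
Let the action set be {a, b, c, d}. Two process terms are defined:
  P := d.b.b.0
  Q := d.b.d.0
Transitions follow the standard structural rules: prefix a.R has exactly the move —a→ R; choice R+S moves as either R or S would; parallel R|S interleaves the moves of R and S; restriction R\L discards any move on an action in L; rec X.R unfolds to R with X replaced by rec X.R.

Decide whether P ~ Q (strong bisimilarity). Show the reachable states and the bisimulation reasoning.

not bisimilar

LTS(P): 4 reachable states
  p0 = d.b.b.0 has moves =d=> p1
  p1 = b.b.0 has moves =b=> p2
  p2 = b.0 has moves =b=> p3
  p3 = 0 has moves stopped
LTS(Q): 4 reachable states
  q0 = d.b.d.0 has moves =d=> q1
  q1 = b.d.0 has moves =b=> q2
  q2 = d.0 has moves =d=> q3
  q3 = 0 has moves stopped
Coarsest stable partition (strong bisimilarity classes):
  B0 = {p0}
  B1 = {p1}
  B2 = {p2}
  B3 = {p3, q3}
  B4 = {q0}
  B5 = {q1}
  B6 = {q2}
p0 ∈ B0, q0 ∈ B4 → different blocks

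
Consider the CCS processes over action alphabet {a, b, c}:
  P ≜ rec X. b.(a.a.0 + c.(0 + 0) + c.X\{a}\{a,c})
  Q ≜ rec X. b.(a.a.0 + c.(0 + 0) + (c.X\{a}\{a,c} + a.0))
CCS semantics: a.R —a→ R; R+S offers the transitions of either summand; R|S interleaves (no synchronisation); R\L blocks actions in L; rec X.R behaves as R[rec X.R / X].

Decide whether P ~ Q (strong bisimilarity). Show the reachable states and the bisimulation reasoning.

P's transition system — 7 states:
  p0 = rec X. b.(a.a.0 + c.(0 + 0) + c.X\{a}\{a,c}) → -b-> p1
  p1 = a.a.0 + c.(0 + 0) + c.(rec X. b.(a.a.0 + c.(0 + 0) + c.X\{a}\{a,c}))\{a}\{a,c} → -a-> p2, -c-> p3, -c-> p4
  p2 = a.0 → -a-> p5
  p3 = (rec X. b.(a.a.0 + c.(0 + 0) + c.X\{a}\{a,c}))\{a}\{a,c} → -b-> p6
  p4 = 0 + 0 → ∅
  p5 = 0 → ∅
  p6 = (a.a.0 + c.(0 + 0) + c.(rec X. b.(a.a.0 + c.(0 + 0) + c.X\{a}\{a,c}))\{a}\{a,c})\{a}\{a,c} → ∅
Q's transition system — 7 states:
  q0 = rec X. b.(a.a.0 + c.(0 + 0) + (c.X\{a}\{a,c} + a.0)) → -b-> q1
  q1 = a.a.0 + c.(0 + 0) + (c.(rec X. b.(a.a.0 + c.(0 + 0) + (c.X\{a}\{a,c} + a.0)))\{a}\{a,c} + a.0) → -a-> q2, -a-> q3, -c-> q4, -c-> q5
  q2 = 0 → ∅
  q3 = a.0 → -a-> q2
  q4 = (rec X. b.(a.a.0 + c.(0 + 0) + (c.X\{a}\{a,c} + a.0)))\{a}\{a,c} → -b-> q6
  q5 = 0 + 0 → ∅
  q6 = (a.a.0 + c.(0 + 0) + (c.(rec X. b.(a.a.0 + c.(0 + 0) + (c.X\{a}\{a,c} + a.0)))\{a}\{a,c} + a.0))\{a}\{a,c} → ∅
Partition-refinement fixed point:
  B0 = {p0}
  B1 = {p1}
  B2 = {p3, q4}
  B3 = {p4, p5, p6, q2, q5, q6}
  B4 = {p2, q3}
  B5 = {q0}
  B6 = {q1}
p0 ∈ B0, q0 ∈ B5 → different blocks

NO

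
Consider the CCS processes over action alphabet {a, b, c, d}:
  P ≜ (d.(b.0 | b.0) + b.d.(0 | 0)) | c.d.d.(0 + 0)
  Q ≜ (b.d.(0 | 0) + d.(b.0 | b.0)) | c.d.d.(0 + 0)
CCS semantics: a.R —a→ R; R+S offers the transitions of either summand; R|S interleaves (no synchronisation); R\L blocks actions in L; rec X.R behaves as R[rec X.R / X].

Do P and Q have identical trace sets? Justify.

LTS(P): 24 reachable states
  p0 = (d.(b.0 | b.0) + b.d.(0 | 0)) | c.d.d.(0 + 0) has moves -b-> p1, -c-> p2, -d-> p3
  p1 = d.(0 | 0) | c.d.d.(0 + 0) has moves -c-> p4, -d-> p5
  p2 = (d.(b.0 | b.0) + b.d.(0 | 0)) | d.d.(0 + 0) has moves -b-> p4, -d-> p6, -d-> p7
  p3 = b.0 | b.0 | c.d.d.(0 + 0) has moves -b-> p8, -b-> p9, -c-> p7
  p4 = d.(0 | 0) | d.d.(0 + 0) has moves -d-> p10, -d-> p11
  p5 = 0 | 0 | c.d.d.(0 + 0) has moves -c-> p10
  p6 = (d.(b.0 | b.0) + b.d.(0 | 0)) | d.(0 + 0) has moves -b-> p11, -d-> p12, -d-> p13
  p7 = b.0 | b.0 | d.d.(0 + 0) has moves -b-> p14, -b-> p15, -d-> p13
  p8 = 0 | b.0 | c.d.d.(0 + 0) has moves -b-> p5, -c-> p14
  p9 = b.0 | 0 | c.d.d.(0 + 0) has moves -b-> p5, -c-> p15
  p10 = 0 | 0 | d.d.(0 + 0) has moves -d-> p16
  p11 = d.(0 | 0) | d.(0 + 0) has moves -d-> p16, -d-> p17
  p12 = (d.(b.0 | b.0) + b.d.(0 | 0)) | (0 + 0) has moves -b-> p17, -d-> p18
  p13 = b.0 | b.0 | d.(0 + 0) has moves -b-> p19, -b-> p20, -d-> p18
  p14 = 0 | b.0 | d.d.(0 + 0) has moves -b-> p10, -d-> p19
  p15 = b.0 | 0 | d.d.(0 + 0) has moves -b-> p10, -d-> p20
  p16 = 0 | 0 | d.(0 + 0) has moves -d-> p21
  p17 = d.(0 | 0) | (0 + 0) has moves -d-> p21
  p18 = b.0 | b.0 | (0 + 0) has moves -b-> p22, -b-> p23
  p19 = 0 | b.0 | d.(0 + 0) has moves -b-> p16, -d-> p22
  p20 = b.0 | 0 | d.(0 + 0) has moves -b-> p16, -d-> p23
  p21 = 0 | 0 | (0 + 0) has moves stopped
  p22 = 0 | b.0 | (0 + 0) has moves -b-> p21
  p23 = b.0 | 0 | (0 + 0) has moves -b-> p21
LTS(Q): 24 reachable states
  q0 = (b.d.(0 | 0) + d.(b.0 | b.0)) | c.d.d.(0 + 0) has moves -b-> q1, -c-> q2, -d-> q3
  q1 = d.(0 | 0) | c.d.d.(0 + 0) has moves -c-> q4, -d-> q5
  q2 = (b.d.(0 | 0) + d.(b.0 | b.0)) | d.d.(0 + 0) has moves -b-> q4, -d-> q6, -d-> q7
  q3 = b.0 | b.0 | c.d.d.(0 + 0) has moves -b-> q8, -b-> q9, -c-> q7
  q4 = d.(0 | 0) | d.d.(0 + 0) has moves -d-> q10, -d-> q11
  q5 = 0 | 0 | c.d.d.(0 + 0) has moves -c-> q10
  q6 = (b.d.(0 | 0) + d.(b.0 | b.0)) | d.(0 + 0) has moves -b-> q11, -d-> q12, -d-> q13
  q7 = b.0 | b.0 | d.d.(0 + 0) has moves -b-> q14, -b-> q15, -d-> q13
  q8 = 0 | b.0 | c.d.d.(0 + 0) has moves -b-> q5, -c-> q14
  q9 = b.0 | 0 | c.d.d.(0 + 0) has moves -b-> q5, -c-> q15
  q10 = 0 | 0 | d.d.(0 + 0) has moves -d-> q16
  q11 = d.(0 | 0) | d.(0 + 0) has moves -d-> q16, -d-> q17
  q12 = (b.d.(0 | 0) + d.(b.0 | b.0)) | (0 + 0) has moves -b-> q17, -d-> q18
  q13 = b.0 | b.0 | d.(0 + 0) has moves -b-> q19, -b-> q20, -d-> q18
  q14 = 0 | b.0 | d.d.(0 + 0) has moves -b-> q10, -d-> q19
  q15 = b.0 | 0 | d.d.(0 + 0) has moves -b-> q10, -d-> q20
  q16 = 0 | 0 | d.(0 + 0) has moves -d-> q21
  q17 = d.(0 | 0) | (0 + 0) has moves -d-> q21
  q18 = b.0 | b.0 | (0 + 0) has moves -b-> q22, -b-> q23
  q19 = 0 | b.0 | d.(0 + 0) has moves -b-> q16, -d-> q22
  q20 = b.0 | 0 | d.(0 + 0) has moves -b-> q16, -d-> q23
  q21 = 0 | 0 | (0 + 0) has moves stopped
  q22 = 0 | b.0 | (0 + 0) has moves -b-> q21
  q23 = b.0 | 0 | (0 + 0) has moves -b-> q21
Coarsest stable partition (strong bisimilarity classes):
  B0 = {p0, q0}
  B1 = {p2, q2}
  B2 = {p6, q6}
  B3 = {p13, q13}
  B4 = {p19, p20, q19, q20}
  B5 = {p22, p23, q22, q23}
  B6 = {p21, q21}
  B7 = {p16, p17, q16, q17}
  B8 = {p18, q18}
  B9 = {p10, p11, q10, q11}
  B10 = {p12, q12}
  B11 = {p7, q7}
  B12 = {p14, p15, q14, q15}
  B13 = {p4, q4}
  B14 = {p1, q1}
  B15 = {p5, q5}
  B16 = {p3, q3}
  B17 = {p8, p9, q8, q9}
p0 ∈ B0, q0 ∈ B0 → same block
Bisimilar ⇒ trace-equivalent.

YES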